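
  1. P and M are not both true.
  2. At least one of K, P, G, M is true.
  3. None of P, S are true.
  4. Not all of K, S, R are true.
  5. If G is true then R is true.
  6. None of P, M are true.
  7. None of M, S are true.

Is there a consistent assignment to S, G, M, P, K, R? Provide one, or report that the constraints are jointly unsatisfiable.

S: False, G: False, M: False, P: False, K: True, R: False

  (1) P=F, M=F — not both ✓
  (2) {K, P, G, M}: 1 true — at least one ✓
  (3) {P, S}: 0 true — none ✓
  (4) {K, S, R}: 1/3 true — not all ✓
  (5) G=F ⇒ R: vacuous ✓
  (6) {P, M}: 0 true — none ✓
  (7) {M, S}: 0 true — none ✓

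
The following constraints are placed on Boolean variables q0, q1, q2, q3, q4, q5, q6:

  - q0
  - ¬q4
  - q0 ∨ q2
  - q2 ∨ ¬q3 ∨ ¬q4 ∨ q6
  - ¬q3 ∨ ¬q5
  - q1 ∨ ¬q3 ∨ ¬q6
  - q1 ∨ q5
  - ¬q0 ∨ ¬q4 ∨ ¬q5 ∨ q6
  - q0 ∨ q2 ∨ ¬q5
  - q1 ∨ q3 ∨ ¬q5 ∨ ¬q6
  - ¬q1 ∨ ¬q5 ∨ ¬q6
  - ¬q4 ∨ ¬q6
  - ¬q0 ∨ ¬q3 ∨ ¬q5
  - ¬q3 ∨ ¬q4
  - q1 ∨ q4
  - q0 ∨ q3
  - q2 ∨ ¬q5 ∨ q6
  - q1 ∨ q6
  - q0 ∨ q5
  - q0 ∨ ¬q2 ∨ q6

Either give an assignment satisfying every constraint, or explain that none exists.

q0=T, q1=T, q2=T, q3=T, q4=F, q5=F, q6=F

Unit clause (q0) forces q0 = True.
Unit clause (¬q4) forces q4 = False.
In (q1 ∨ q4) only q1 is left, so q1 = True.
Set q2 = True.
Set q3 = True.
  then (¬q3 ∨ ¬q5) forces q5 = False.
Set q6 = False.
All clauses satisfied.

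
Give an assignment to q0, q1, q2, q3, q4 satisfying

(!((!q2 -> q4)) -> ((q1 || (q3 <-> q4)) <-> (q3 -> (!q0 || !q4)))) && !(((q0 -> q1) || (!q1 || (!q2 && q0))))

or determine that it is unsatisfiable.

No satisfying assignment exists.

The conjunct !(((q0 -> q1) || (!q1 || (!q2 && q0)))) is unsatisfiable on its own:
  q0=F, q1=F, q2=F: evaluates to False.
  q0=F, q1=F, q2=T: evaluates to False.
  q0=F, q1=T, q2=F: evaluates to False.
  q0=F, q1=T, q2=T: evaluates to False.
  q0=T, q1=F, q2=F: evaluates to False.
  q0=T, q1=F, q2=T: evaluates to False.
  q0=T, q1=T, q2=F: evaluates to False.
  q0=T, q1=T, q2=T: evaluates to False.
So the whole conjunction is unsatisfiable.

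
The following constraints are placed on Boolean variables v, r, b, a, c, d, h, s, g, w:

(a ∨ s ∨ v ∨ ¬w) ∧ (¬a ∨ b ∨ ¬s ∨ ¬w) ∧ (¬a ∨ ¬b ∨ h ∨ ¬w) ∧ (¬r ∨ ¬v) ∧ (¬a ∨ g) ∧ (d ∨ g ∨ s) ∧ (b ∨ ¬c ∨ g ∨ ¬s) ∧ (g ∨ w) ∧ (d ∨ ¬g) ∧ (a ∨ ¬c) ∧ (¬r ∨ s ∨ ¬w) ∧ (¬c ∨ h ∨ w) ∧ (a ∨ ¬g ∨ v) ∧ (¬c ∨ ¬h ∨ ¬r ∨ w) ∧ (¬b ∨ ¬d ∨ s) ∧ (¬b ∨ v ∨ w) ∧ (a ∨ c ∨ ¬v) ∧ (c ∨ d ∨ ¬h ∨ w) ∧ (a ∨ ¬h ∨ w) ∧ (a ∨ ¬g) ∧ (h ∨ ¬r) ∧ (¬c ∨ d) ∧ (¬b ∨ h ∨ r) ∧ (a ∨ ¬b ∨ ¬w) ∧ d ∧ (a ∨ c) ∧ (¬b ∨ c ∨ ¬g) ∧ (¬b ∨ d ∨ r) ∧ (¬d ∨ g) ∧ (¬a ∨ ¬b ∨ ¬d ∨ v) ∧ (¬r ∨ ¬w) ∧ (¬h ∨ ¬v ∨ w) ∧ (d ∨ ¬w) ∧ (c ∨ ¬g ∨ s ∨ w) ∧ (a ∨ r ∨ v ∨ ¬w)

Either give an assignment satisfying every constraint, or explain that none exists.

Unit clause (d) forces d = True.
In (¬d ∨ g) only g is left, so g = True.
In (a ∨ ¬g) only a is left, so a = True.
Set v = True.
  then (¬r ∨ ¬v) forces r = False.
Set b = False.
Set c = False.
Set h = True.
  then (¬h ∨ ¬v ∨ w) forces w = True.
  then (¬a ∨ b ∨ ¬s ∨ ¬w) forces s = False.
All clauses satisfied.

v: True, r: False, b: False, a: True, c: False, d: True, h: True, s: False, g: True, w: True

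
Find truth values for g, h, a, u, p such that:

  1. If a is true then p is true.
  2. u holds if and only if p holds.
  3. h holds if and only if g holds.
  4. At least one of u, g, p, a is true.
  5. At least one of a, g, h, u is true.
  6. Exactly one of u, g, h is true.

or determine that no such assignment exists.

g = False, h = False, a = False, u = True, p = True

  (1) a=F ⇒ p: vacuous ✓
  (2) u=T, p=T — same ✓
  (3) h=F, g=F — same ✓
  (4) {u, g, p, a}: 2 true — at least one ✓
  (5) {a, g, h, u}: 1 true — at least one ✓
  (6) {u, g, h}: 1 true — exactly one ✓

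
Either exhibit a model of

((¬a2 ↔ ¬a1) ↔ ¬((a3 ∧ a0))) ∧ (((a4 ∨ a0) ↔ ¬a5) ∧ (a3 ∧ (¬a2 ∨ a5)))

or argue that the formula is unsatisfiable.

a0=T, a1=T, a2=F, a3=T, a4=F, a5=F

  (¬a2 ↔ ¬a1) ↔ ¬((a3 ∧ a0)) = True
    ¬a2 ↔ ¬a1 = False
      ¬a2 = True
      ¬a1 = False
    ¬((a3 ∧ a0)) = False
      a3 ∧ a0 = True
  ((a4 ∨ a0) ↔ ¬a5) ∧ (a3 ∧ (¬a2 ∨ a5)) = True
    (a4 ∨ a0) ↔ ¬a5 = True
      a4 ∨ a0 = True
      ¬a5 = True
    a3 ∧ (¬a2 ∨ a5) = True
      ¬a2 ∨ a5 = True
        ¬a2 = True
Both conjuncts True, so the formula holds.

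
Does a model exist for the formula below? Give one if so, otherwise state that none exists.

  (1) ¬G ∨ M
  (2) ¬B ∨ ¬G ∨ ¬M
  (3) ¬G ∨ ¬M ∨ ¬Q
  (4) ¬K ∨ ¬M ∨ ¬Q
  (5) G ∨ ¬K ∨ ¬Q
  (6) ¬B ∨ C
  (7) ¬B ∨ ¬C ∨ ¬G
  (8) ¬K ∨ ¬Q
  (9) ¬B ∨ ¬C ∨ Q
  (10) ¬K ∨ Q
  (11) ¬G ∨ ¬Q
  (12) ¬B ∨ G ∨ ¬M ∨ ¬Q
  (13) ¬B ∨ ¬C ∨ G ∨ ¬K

Q: False; B: False; K: False; C: True; M: True; G: True

Set Q = False.
  then (¬K ∨ Q) forces K = False.
Try B = True:
  (¬B ∨ C) forces C = True.
  clause (¬B ∨ ¬C ∨ Q) is falsified — backtrack.
So B = False.
Set C = True.
Set M = True.
Set G = True.
All clauses satisfied.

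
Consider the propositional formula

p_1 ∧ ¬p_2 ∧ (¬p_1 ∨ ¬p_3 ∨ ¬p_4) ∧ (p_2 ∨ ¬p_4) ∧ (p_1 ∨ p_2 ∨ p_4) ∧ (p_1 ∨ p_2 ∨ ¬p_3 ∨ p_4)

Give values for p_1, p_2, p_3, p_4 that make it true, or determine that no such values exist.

p_1 = True, p_2 = False, p_3 = False, p_4 = False

Unit clause (p_1) forces p_1 = True.
Unit clause (¬p_2) forces p_2 = False.
In (p_2 ∨ ¬p_4) only ¬p_4 is left, so p_4 = False.
Set p_3 = False.
Check each clause:
  (p_1): p_1 holds.
  (¬p_2): ¬p_2 holds.
  (¬p_1 ∨ ¬p_3 ∨ ¬p_4): ¬p_3 holds.
  (p_2 ∨ ¬p_4): ¬p_4 holds.
  (p_1 ∨ p_2 ∨ p_4): p_1 holds.
  (p_1 ∨ p_2 ∨ ¬p_3 ∨ p_4): p_1 holds.
All clauses satisfied.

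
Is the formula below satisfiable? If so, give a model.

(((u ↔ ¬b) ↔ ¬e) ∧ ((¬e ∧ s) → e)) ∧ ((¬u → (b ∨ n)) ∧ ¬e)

n: False, b: True, s: False, u: False, e: False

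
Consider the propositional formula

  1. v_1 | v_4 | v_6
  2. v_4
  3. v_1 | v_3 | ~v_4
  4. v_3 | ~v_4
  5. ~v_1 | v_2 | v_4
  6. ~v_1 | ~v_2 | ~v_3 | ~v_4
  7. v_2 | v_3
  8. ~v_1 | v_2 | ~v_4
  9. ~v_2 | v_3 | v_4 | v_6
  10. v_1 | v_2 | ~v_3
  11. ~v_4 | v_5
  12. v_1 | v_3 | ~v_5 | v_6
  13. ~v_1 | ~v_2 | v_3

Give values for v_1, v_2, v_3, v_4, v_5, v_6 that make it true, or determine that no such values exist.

Unit clause (v_4) forces v_4 = True.
In (v_3 | ~v_4) only v_3 is left, so v_3 = True.
In (~v_4 | v_5) only v_5 is left, so v_5 = True.
Try v_1 = True:
  (~v_1 | ~v_2 | ~v_3 | ~v_4) forces v_2 = False.
  clause (~v_1 | v_2 | ~v_4) is falsified — backtrack.
So v_1 = False.
  then (v_1 | v_2 | ~v_3) forces v_2 = True.
Set v_6 = False.
All clauses satisfied.

v_1 = False; v_2 = True; v_3 = True; v_4 = True; v_5 = True; v_6 = False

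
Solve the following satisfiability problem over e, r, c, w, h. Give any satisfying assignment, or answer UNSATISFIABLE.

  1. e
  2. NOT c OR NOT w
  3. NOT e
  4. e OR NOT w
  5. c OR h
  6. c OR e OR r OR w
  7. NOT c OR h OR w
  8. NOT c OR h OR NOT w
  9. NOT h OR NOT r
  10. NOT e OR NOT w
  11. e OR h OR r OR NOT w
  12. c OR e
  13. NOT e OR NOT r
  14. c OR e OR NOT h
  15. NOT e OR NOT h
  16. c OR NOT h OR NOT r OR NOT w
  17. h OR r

Unsatisfiable — no assignment works.

Case e = True:
  Clause (NOT e) is falsified — contradiction.
Case e = False:
  Clause (e) is falsified — contradiction.
Both cases fail, so the formula is unsatisfiable.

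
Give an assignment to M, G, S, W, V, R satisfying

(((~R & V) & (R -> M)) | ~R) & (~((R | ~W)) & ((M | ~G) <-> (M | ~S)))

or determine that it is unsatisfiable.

M=F, G=T, S=T, W=T, V=F, R=F

  ((~R & V) & (R -> M)) | ~R = True
    (~R & V) & (R -> M) = False
      ~R & V = False
        ~R = True
      R -> M = True
    ~R = True
  ~((R | ~W)) & ((M | ~G) <-> (M | ~S)) = True
    ~((R | ~W)) = True
      R | ~W = False
        ~W = False
    (M | ~G) <-> (M | ~S) = True
      M | ~G = False
        ~G = False
      M | ~S = False
        ~S = False
Both conjuncts True, so the formula holds.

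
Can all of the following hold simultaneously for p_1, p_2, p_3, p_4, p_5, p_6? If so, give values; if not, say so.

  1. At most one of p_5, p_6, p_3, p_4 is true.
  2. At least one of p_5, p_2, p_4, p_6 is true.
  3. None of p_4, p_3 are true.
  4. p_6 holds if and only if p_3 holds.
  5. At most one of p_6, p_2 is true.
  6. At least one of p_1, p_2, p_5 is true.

p_1 = True, p_2 = True, p_3 = False, p_4 = False, p_5 = False, p_6 = False

  (1) {p_5, p_6, p_3, p_4}: 0 true — at most one ✓
  (2) {p_5, p_2, p_4, p_6}: 1 true — at least one ✓
  (3) {p_4, p_3}: 0 true — none ✓
  (4) p_6=F, p_3=F — same ✓
  (5) {p_6, p_2}: 1 true — at most one ✓
  (6) {p_1, p_2, p_5}: 2 true — at least one ✓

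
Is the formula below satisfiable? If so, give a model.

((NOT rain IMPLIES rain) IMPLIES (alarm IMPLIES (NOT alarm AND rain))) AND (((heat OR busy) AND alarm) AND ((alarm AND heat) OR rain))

alarm = True, busy = False, rain = False, heat = True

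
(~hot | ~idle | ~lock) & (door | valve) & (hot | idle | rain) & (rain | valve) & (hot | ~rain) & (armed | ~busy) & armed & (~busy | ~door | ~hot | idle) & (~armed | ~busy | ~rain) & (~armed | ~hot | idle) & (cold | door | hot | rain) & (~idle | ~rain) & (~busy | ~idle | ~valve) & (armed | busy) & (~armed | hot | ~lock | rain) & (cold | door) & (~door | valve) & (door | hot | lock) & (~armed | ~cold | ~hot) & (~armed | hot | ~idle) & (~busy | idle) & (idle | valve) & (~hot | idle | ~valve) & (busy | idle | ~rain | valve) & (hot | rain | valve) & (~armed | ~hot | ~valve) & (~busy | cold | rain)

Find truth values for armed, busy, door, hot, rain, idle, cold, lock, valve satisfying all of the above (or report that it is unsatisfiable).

Unsatisfiable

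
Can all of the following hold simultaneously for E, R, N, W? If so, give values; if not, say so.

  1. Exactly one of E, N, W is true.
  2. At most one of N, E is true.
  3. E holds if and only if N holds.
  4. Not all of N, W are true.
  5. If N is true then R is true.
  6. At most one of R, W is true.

E = False, R = False, N = False, W = True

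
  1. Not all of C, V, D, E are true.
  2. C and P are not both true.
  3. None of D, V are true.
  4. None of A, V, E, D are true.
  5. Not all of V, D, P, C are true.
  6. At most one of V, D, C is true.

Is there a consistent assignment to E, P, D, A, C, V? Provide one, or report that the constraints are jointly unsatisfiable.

E = False, P = False, D = False, A = False, C = False, V = False

  (1) {C, V, D, E}: 0/4 true — not all ✓
  (2) C=F, P=F — not both ✓
  (3) {D, V}: 0 true — none ✓
  (4) {A, V, E, D}: 0 true — none ✓
  (5) {V, D, P, C}: 0/4 true — not all ✓
  (6) {V, D, C}: 0 true — at most one ✓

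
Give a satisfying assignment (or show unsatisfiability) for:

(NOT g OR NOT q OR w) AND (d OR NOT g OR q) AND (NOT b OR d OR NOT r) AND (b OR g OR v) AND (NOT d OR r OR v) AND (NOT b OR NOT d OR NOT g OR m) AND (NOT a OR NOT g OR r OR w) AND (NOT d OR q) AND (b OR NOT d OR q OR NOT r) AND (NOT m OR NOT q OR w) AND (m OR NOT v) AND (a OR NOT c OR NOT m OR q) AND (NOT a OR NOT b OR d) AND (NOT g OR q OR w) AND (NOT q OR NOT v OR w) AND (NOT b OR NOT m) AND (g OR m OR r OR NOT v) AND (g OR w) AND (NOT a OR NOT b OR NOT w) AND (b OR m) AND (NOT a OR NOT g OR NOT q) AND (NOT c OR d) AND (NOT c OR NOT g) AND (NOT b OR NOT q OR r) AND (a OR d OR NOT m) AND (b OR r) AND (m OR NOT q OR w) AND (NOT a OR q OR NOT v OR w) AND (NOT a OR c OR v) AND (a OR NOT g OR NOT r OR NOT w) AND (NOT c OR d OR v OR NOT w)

r=T, w=T, c=F, b=F, d=T, g=F, v=T, q=T, a=F, m=T

Set r = True.
Set w = True.
Set c = False.
Set b = False.
  then (b OR m) forces m = True.
Set d = True.
  then (NOT d OR q) forces q = True.
Try g = True:
  (NOT a OR NOT g OR NOT q) forces a = False.
  clause (a OR NOT g OR NOT r OR NOT w) is falsified — backtrack.
So g = False.
  then (b OR g OR v) forces v = True.
Set a = False.
All clauses satisfied.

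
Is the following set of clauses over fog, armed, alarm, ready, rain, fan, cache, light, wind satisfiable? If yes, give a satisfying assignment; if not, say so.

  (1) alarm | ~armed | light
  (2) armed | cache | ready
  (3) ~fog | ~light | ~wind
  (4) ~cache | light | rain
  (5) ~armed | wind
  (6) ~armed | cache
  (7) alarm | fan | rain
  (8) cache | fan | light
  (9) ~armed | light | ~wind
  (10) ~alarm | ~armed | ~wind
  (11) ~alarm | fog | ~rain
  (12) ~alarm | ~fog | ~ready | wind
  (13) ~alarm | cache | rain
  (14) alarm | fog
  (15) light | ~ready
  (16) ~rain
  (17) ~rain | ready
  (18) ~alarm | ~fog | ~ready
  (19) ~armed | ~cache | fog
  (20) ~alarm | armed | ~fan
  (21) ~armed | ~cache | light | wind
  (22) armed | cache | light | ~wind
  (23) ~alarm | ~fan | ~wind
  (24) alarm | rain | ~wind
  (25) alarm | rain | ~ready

fog = False, armed = False, alarm = True, ready = True, rain = False, fan = False, cache = True, light = True, wind = False

Unit clause (~rain) forces rain = False.
Set fog = False.
  then (alarm | fog) forces alarm = True.
  then (~alarm | cache | rain) forces cache = True.
  then (~armed | ~cache | fog) forces armed = False.
  then (~alarm | armed | ~fan) forces fan = False.
  then (~cache | light | rain) forces light = True.
Set ready = True.
Set wind = False.
All clauses satisfied.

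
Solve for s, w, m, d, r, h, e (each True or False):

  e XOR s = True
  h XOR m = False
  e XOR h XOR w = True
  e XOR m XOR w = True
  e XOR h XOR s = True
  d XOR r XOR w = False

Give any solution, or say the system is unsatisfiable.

s=T, w=T, m=F, d=T, r=F, h=F, e=F

e XOR s = F XOR T = True ✓
h XOR m = F XOR F = False ✓
e XOR h XOR w = F XOR F XOR T = True ✓
e XOR m XOR w = F XOR F XOR T = True ✓
e XOR h XOR s = F XOR F XOR T = True ✓
d XOR r XOR w = T XOR F XOR T = False ✓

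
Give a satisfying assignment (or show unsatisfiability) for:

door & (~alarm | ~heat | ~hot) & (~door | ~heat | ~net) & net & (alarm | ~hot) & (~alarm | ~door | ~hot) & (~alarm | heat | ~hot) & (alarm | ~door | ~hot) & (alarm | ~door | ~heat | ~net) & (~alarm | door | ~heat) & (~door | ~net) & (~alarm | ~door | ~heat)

Case door = True:
  (net) forces net = True.
  Clause (~door | ~net) is falsified — contradiction.
Case door = False:
  Clause (door) is falsified — contradiction.
Both cases fail, so the formula is unsatisfiable.

The formula is unsatisfiable.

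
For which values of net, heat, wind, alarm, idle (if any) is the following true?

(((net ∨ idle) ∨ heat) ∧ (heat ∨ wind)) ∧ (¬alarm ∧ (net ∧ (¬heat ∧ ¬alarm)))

net = True, heat = False, wind = True, alarm = False, idle = False

  ((net ∨ idle) ∨ heat) ∧ (heat ∨ wind) = True
    (net ∨ idle) ∨ heat = True
      net ∨ idle = True
    heat ∨ wind = True
  ¬alarm ∧ (net ∧ (¬heat ∧ ¬alarm)) = True
    ¬alarm = True
    net ∧ (¬heat ∧ ¬alarm) = True
      ¬heat ∧ ¬alarm = True
        ¬heat = True
        ¬alarm = True
Both conjuncts True, so the formula holds.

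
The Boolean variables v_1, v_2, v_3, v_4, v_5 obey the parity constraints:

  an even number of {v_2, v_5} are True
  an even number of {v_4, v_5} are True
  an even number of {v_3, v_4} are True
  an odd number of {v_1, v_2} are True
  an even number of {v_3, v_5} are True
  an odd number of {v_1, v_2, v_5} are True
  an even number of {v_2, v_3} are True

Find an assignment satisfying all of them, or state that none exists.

v_1 = True; v_2 = False; v_3 = False; v_4 = False; v_5 = False

{v_2, v_5}: 0 true → even ✓
{v_4, v_5}: 0 true → even ✓
{v_3, v_4}: 0 true → even ✓
{v_1, v_2}: 1 true → odd ✓
{v_3, v_5}: 0 true → even ✓
{v_1, v_2, v_5}: 1 true → odd ✓
{v_2, v_3}: 0 true → even ✓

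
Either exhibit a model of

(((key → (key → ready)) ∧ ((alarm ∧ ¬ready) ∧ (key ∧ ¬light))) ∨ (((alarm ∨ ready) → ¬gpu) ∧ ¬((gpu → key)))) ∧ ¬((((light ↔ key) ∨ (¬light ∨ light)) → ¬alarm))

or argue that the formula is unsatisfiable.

Case alarm = True: the formula simplifies to (((key → (key → ready)) ∧ (¬ready ∧ (key ∧ ¬light))) ∨ (¬gpu ∧ ¬((gpu → key)))) ∧ ¬(¬(((light ↔ key) ∨ (¬light ∨ light)))).
  light = True: simplifies to ¬gpu ∧ ¬((gpu → key)).
    gpu = True: the conjunct ¬gpu is False.
    gpu = False: the conjunct ¬((gpu → key)) becomes ¬((False → key)) = False.
  light = False: simplifies to ((key → (key → ready)) ∧ (¬ready ∧ key)) ∨ (¬gpu ∧ ¬((gpu → key))).
    key = True: simplifies to ready ∧ ¬ready.
      ready = True: the conjunct ¬ready is False.
      ready = False: the conjunct ready is False.
    key = False: simplifies to ¬gpu ∧ ¬(¬gpu).
      gpu = True: the conjunct ¬gpu is False.
      gpu = False: the conjunct ¬(¬gpu) becomes ¬(¬False) = False.
Case alarm = False: the conjunct ¬((((light ↔ key) ∨ (¬light ∨ light)) → ¬alarm)) becomes ¬((((light ↔ key) ∨ (¬light ∨ light)) → True)) = False.
Both cases fail — unsatisfiable.

UNSATISFIABLE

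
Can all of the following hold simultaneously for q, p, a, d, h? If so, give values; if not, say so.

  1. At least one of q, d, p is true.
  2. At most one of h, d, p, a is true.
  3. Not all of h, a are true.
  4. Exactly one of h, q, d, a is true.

q = True, p = False, a = False, d = False, h = False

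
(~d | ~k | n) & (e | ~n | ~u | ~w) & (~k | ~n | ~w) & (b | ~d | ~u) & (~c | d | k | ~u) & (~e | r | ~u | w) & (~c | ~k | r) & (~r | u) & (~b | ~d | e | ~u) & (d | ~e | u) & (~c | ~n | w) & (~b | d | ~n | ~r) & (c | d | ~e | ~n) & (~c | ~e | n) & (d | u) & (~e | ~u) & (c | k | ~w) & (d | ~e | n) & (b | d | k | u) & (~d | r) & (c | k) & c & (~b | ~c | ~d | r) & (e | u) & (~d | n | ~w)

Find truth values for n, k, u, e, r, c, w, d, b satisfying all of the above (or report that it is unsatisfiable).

Unit clause (c) forces c = True.
Set n = False.
  then (~c | ~e | n) forces e = False.
  then (e | u) forces u = True.
Try k = False:
  (~c | d | k | ~u) forces d = True.
  (b | ~d | ~u) forces b = True.
  clause (~b | ~d | e | ~u) is falsified — backtrack.
So k = True.
  then (~d | ~k | n) forces d = False.
  then (~c | ~k | r) forces r = True.
Set w = True.
Set b = True.
All clauses satisfied.

n = False; k = True; u = True; e = False; r = True; c = True; w = True; d = False; b = True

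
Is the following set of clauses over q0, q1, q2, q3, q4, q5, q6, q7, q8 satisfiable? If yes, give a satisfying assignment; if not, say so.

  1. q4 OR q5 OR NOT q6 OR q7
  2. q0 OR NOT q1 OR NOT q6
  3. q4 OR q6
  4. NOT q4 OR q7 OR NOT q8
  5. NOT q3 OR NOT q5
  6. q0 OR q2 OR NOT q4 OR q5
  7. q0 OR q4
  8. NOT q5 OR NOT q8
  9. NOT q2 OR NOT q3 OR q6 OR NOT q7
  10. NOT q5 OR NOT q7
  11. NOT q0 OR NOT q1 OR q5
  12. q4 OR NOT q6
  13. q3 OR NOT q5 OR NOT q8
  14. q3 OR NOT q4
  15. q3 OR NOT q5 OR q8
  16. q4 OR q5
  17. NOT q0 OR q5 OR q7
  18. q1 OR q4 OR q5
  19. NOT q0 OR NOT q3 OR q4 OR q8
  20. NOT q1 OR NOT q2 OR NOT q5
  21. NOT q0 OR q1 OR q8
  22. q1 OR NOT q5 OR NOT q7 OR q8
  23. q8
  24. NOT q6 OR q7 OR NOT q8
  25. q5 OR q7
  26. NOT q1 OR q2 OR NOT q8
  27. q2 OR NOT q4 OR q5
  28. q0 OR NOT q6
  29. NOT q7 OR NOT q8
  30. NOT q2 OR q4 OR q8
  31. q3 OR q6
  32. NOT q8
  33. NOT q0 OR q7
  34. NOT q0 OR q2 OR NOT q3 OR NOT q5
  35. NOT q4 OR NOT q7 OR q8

Unsatisfiable

Case q8 = True:
  Clause (NOT q8) is falsified — contradiction.
Case q8 = False:
  Clause (q8) is falsified — contradiction.
Both cases fail, so the formula is unsatisfiable.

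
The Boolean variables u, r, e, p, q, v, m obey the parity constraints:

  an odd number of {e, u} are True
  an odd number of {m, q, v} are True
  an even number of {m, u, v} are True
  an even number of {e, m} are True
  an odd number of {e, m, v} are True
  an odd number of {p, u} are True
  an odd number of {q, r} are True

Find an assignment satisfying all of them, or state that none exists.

u = False, r = False, e = True, p = True, q = True, v = True, m = True

{e, u}: 1 true → odd ✓
{m, q, v}: 3 true → odd ✓
{m, u, v}: 2 true → even ✓
{e, m}: 2 true → even ✓
{e, m, v}: 3 true → odd ✓
{p, u}: 1 true → odd ✓
{q, r}: 1 true → odd ✓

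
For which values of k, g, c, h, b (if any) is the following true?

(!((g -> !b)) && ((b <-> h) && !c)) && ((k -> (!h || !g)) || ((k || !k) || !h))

k = True, g = True, c = False, h = True, b = True

  !((g -> !b)) && ((b <-> h) && !c) = True
    !((g -> !b)) = True
      g -> !b = False
        !b = False
    (b <-> h) && !c = True
      b <-> h = True
      !c = True
  (k -> (!h || !g)) || ((k || !k) || !h) = True
    k -> (!h || !g) = False
      !h || !g = False
        !h = False
        !g = False
    (k || !k) || !h = True
      k || !k = True
        !k = False
      !h = False
Both conjuncts True, so the formula holds.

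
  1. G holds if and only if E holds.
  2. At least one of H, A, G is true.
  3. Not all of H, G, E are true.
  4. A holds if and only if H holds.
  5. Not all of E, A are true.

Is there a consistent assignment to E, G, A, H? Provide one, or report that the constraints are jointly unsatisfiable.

E: False, G: False, A: True, H: True

  (1) G=F, E=F — same ✓
  (2) {H, A, G}: 2 true — at least one ✓
  (3) {H, G, E}: 1/3 true — not all ✓
  (4) A=T, H=T — same ✓
  (5) {E, A}: 1/2 true — not all ✓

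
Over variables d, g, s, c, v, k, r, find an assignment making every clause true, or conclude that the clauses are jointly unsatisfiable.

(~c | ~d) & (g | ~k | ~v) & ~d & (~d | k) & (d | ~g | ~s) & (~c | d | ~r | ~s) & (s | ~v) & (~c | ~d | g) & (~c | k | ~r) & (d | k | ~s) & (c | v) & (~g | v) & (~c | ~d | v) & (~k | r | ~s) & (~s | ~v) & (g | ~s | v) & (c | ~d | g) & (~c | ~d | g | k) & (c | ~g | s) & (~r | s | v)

d: False, g: False, s: False, c: True, v: False, k: True, r: False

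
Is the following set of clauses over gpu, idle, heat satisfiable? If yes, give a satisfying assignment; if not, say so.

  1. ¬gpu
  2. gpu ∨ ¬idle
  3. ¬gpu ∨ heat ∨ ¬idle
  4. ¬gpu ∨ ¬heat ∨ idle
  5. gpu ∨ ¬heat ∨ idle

gpu = False, idle = False, heat = False

Unit clause (¬gpu) forces gpu = False.
In (gpu ∨ ¬idle) only ¬idle is left, so idle = False.
In (gpu ∨ ¬heat ∨ idle) only ¬heat is left, so heat = False.
Check each clause:
  (¬gpu): ¬gpu holds.
  (gpu ∨ ¬idle): ¬idle holds.
  (¬gpu ∨ heat ∨ ¬idle): ¬gpu holds.
  (¬gpu ∨ ¬heat ∨ idle): ¬gpu holds.
  (gpu ∨ ¬heat ∨ idle): ¬heat holds.
All clauses satisfied.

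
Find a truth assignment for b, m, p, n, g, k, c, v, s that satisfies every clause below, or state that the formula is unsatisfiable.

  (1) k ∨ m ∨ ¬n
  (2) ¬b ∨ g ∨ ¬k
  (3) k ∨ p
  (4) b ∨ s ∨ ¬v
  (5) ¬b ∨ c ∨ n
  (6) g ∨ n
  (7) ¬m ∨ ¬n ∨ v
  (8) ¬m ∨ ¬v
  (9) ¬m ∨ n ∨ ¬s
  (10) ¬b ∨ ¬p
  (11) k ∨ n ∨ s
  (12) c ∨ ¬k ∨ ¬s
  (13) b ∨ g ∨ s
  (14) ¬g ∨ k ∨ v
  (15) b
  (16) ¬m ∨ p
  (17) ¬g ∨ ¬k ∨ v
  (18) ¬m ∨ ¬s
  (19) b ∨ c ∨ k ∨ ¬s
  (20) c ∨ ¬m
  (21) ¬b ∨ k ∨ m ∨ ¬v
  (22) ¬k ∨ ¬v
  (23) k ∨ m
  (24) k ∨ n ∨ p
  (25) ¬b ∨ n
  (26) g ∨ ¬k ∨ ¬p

No satisfying assignment exists.

Case b = True:
  (¬b ∨ ¬p) forces p = False.
  (k ∨ p) forces k = True.
  (¬b ∨ g ∨ ¬k) forces g = True.
  (¬m ∨ p) forces m = False.
  (¬g ∨ ¬k ∨ v) forces v = True.
  Clause (¬k ∨ ¬v) is falsified — contradiction.
Case b = False:
  Clause (b) is falsified — contradiction.
Both cases fail, so the formula is unsatisfiable.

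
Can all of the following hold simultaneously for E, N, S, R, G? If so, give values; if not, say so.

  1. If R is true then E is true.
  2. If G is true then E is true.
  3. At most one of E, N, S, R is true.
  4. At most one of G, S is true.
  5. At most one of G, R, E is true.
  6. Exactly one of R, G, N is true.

E=F, N=T, S=F, R=F, G=F

  (1) R=F ⇒ E: vacuous ✓
  (2) G=F ⇒ E: vacuous ✓
  (3) {E, N, S, R}: 1 true — at most one ✓
  (4) {G, S}: 0 true — at most one ✓
  (5) {G, R, E}: 0 true — at most one ✓
  (6) {R, G, N}: 1 true — exactly one ✓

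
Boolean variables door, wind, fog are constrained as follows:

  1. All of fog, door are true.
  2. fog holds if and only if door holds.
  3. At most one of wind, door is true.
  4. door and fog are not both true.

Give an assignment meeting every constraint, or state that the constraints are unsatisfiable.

Case door = True:
  (1) forces fog = True.
  Constraint (4) is violated (door=T, fog=T) — contradiction.
Case door = False:
  Constraint (1) is violated (door=F) — contradiction.
Both cases fail — unsatisfiable.

Unsatisfiable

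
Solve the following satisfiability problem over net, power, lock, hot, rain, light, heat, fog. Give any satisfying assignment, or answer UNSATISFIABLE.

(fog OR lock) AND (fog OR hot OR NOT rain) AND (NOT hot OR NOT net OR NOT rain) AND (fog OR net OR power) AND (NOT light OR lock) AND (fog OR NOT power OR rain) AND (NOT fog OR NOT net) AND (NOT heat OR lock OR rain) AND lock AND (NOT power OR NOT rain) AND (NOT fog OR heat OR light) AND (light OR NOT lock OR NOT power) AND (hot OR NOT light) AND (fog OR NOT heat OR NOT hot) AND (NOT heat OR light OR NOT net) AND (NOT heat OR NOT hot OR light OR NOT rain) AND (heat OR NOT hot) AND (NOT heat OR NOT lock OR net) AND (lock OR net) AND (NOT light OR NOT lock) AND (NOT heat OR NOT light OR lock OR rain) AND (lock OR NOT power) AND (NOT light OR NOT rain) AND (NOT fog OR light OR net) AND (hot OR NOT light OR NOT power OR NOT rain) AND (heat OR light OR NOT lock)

Case lock = True:
  (NOT light OR NOT lock) forces light = False.
  (light OR NOT lock OR NOT power) forces power = False.
  (heat OR light OR NOT lock) forces heat = True.
  (NOT heat OR light OR NOT net) forces net = False.
  Clause (NOT heat OR NOT lock OR net) is falsified — contradiction.
Case lock = False:
  Clause (lock) is falsified — contradiction.
Both cases fail, so the formula is unsatisfiable.

UNSATISFIABLE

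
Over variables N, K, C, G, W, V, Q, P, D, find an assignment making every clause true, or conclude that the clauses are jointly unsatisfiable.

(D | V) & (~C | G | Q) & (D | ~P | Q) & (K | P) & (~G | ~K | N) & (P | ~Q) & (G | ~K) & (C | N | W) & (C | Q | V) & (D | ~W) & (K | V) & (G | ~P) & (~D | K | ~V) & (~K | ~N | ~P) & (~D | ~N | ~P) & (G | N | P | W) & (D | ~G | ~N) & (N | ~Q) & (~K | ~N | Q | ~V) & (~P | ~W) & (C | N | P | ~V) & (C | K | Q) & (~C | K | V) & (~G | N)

Try N = False:
  (N | ~Q) forces Q = False.
  (~G | N) forces G = False.
  (~C | G | Q) forces C = False.
  (G | ~K) forces K = False.
  clause (C | K | Q) is falsified — backtrack.
So N = True.
Try K = False:
  (K | P) forces P = True.
  (K | V) forces V = True.
  (G | ~P) forces G = True.
  (~D | K | ~V) forces D = False.
  clause (D | ~G | ~N) is falsified — backtrack.
So K = True.
  then (G | ~K) forces G = True.
  then (~K | ~N | ~P) forces P = False.
  then (D | ~G | ~N) forces D = True.
  then (P | ~Q) forces Q = False.
  then (~K | ~N | Q | ~V) forces V = False.
  then (C | Q | V) forces C = True.
Set W = True.
All clauses satisfied.

N = True; K = True; C = True; G = True; W = True; V = False; Q = False; P = False; D = True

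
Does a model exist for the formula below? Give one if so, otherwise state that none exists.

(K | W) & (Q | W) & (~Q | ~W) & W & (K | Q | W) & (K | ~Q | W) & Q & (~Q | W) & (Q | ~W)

Case Q = True:
  (~Q | ~W) forces W = False.
  Clause (W) is falsified — contradiction.
Case Q = False:
  Clause (Q) is falsified — contradiction.
Both cases fail, so the formula is unsatisfiable.

Unsatisfiable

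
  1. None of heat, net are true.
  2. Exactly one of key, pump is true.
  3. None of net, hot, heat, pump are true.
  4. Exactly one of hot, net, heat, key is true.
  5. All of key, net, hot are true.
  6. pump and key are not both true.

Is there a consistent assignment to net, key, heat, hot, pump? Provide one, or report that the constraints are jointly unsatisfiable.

Case net = True:
  Constraint (1) is violated (net=T) — contradiction.
Case net = False:
  Constraint (5) is violated (net=F) — contradiction.
Both cases fail — unsatisfiable.

Unsatisfiable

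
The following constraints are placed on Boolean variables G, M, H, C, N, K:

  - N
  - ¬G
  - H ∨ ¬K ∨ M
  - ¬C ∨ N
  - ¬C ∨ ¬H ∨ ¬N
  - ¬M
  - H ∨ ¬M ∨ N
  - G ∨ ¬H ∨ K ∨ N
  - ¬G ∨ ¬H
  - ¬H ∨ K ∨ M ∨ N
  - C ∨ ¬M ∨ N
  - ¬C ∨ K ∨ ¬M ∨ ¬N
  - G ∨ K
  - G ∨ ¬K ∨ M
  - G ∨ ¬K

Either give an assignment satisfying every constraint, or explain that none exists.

No satisfying assignment exists.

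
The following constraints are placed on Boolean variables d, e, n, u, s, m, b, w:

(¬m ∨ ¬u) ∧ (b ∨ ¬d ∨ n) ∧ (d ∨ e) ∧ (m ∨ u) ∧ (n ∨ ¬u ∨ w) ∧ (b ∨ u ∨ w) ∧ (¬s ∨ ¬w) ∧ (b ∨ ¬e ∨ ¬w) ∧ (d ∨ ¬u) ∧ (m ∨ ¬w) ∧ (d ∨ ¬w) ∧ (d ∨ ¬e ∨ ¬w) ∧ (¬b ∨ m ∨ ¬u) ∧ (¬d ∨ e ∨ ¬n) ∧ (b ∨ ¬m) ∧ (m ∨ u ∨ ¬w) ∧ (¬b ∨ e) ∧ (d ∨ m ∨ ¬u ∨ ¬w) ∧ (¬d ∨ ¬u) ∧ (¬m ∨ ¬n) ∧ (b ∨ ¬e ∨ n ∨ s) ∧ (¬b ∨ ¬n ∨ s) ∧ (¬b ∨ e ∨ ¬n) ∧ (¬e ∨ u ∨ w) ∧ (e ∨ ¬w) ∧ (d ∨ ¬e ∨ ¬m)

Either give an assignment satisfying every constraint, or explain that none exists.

d = True, e = True, n = False, u = False, s = False, m = True, b = True, w = True

Try d = False:
  (d ∨ e) forces e = True.
  (d ∨ ¬u) forces u = False.
  (m ∨ u) forces m = True.
  clause (d ∨ ¬e ∨ ¬m) is falsified — backtrack.
So d = True.
  then (¬d ∨ ¬u) forces u = False.
  then (m ∨ u) forces m = True.
  then (b ∨ ¬m) forces b = True.
  then (¬b ∨ e) forces e = True.
  then (¬m ∨ ¬n) forces n = False.
  then (¬e ∨ u ∨ w) forces w = True.
  then (¬s ∨ ¬w) forces s = False.
All clauses satisfied.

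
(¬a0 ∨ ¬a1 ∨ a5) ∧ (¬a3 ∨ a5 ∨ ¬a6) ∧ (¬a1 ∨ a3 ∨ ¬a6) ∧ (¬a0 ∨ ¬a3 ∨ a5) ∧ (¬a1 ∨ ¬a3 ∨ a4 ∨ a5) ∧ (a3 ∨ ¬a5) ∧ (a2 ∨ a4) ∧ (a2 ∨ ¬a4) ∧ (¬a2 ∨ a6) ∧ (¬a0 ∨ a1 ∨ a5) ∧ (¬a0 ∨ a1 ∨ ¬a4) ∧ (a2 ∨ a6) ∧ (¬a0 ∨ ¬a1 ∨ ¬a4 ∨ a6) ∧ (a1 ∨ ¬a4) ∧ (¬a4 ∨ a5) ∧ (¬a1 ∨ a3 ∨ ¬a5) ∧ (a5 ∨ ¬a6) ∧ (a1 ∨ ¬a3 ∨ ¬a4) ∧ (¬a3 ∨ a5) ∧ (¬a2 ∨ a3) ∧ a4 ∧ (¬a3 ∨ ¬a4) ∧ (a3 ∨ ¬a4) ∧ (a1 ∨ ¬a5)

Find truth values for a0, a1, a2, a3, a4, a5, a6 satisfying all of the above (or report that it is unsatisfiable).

No satisfying assignment exists.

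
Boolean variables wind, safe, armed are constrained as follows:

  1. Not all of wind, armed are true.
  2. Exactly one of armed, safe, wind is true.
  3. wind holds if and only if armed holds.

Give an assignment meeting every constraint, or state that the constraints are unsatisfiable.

wind = False; safe = True; armed = False

  (1) {wind, armed}: 0/2 true — not all ✓
  (2) {armed, safe, wind}: 1 true — exactly one ✓
  (3) wind=F, armed=F — same ✓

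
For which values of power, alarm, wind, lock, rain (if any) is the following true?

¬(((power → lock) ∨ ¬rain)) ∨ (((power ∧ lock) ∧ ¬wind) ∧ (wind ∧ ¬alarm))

power=T, alarm=F, wind=F, lock=F, rain=T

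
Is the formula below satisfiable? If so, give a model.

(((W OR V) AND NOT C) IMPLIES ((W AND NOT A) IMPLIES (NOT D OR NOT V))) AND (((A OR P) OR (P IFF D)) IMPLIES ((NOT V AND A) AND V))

C = True, W = False, P = False, D = True, A = False, V = False

  ((W OR V) AND NOT C) IMPLIES ((W AND NOT A) IMPLIES (NOT D OR NOT V)) = True
    (W OR V) AND NOT C = False
      W OR V = False
      NOT C = False
    (W AND NOT A) IMPLIES (NOT D OR NOT V) = True
      W AND NOT A = False
        NOT A = True
      NOT D OR NOT V = True
        NOT D = False
        NOT V = True
  ((A OR P) OR (P IFF D)) IMPLIES ((NOT V AND A) AND V) = True
    (A OR P) OR (P IFF D) = False
      A OR P = False
      P IFF D = False
    (NOT V AND A) AND V = False
      NOT V AND A = False
        NOT V = True
Both conjuncts True, so the formula holds.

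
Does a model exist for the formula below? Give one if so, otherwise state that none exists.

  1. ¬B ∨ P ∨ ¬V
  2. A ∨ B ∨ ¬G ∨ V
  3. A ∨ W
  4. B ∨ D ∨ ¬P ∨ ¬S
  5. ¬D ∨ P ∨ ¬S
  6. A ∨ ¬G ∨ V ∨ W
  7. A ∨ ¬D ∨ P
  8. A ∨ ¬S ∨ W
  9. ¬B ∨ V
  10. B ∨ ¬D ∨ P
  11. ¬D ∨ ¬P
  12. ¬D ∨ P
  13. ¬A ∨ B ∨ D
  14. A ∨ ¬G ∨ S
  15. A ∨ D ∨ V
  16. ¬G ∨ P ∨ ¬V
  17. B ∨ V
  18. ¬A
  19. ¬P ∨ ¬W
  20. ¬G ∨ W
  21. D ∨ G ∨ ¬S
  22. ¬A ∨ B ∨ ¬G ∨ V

Unit clause (¬A) forces A = False.
In (A ∨ W) only W is left, so W = True.
In (¬P ∨ ¬W) only ¬P is left, so P = False.
In (A ∨ ¬D ∨ P) only ¬D is left, so D = False.
In (A ∨ D ∨ V) only V is left, so V = True.
In (¬G ∨ P ∨ ¬V) only ¬G is left, so G = False.
In (D ∨ G ∨ ¬S) only ¬S is left, so S = False.
In (¬B ∨ P ∨ ¬V) only ¬B is left, so B = False.
All clauses satisfied.

D=F; P=F; B=F; V=T; G=F; W=T; A=F; S=F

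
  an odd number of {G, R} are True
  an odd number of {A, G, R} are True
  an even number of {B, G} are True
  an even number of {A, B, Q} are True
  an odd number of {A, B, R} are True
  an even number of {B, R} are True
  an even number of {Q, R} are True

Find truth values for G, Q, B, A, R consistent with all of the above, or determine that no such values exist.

Adding constraints 1, 3, 6 mod 2: every variable appears an even number of times on the left, so the left side is 0.
But the right sides sum to 1 (mod 2). 0 ≠ 1 — the system is inconsistent.

No satisfying assignment exists.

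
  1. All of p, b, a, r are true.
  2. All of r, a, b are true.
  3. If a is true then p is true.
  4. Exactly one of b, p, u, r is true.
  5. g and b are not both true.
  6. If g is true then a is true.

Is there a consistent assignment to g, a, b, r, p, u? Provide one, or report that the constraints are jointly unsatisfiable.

Unsatisfiable — no assignment works.

Case b = True:
  (1) forces p = True.
  Constraint (4) is violated (b=T, p=T) — contradiction.
Case b = False:
  Constraint (1) is violated (b=F) — contradiction.
Both cases fail — unsatisfiable.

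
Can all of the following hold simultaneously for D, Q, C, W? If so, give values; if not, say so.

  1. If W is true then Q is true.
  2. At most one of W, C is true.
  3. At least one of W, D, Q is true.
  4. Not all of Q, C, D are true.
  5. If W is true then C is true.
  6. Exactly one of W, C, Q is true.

D: True; Q: True; C: False; W: False

  (1) W=F ⇒ Q: vacuous ✓
  (2) {W, C}: 0 true — at most one ✓
  (3) {W, D, Q}: 2 true — at least one ✓
  (4) {Q, C, D}: 2/3 true — not all ✓
  (5) W=F ⇒ C: vacuous ✓
  (6) {W, C, Q}: 1 true — exactly one ✓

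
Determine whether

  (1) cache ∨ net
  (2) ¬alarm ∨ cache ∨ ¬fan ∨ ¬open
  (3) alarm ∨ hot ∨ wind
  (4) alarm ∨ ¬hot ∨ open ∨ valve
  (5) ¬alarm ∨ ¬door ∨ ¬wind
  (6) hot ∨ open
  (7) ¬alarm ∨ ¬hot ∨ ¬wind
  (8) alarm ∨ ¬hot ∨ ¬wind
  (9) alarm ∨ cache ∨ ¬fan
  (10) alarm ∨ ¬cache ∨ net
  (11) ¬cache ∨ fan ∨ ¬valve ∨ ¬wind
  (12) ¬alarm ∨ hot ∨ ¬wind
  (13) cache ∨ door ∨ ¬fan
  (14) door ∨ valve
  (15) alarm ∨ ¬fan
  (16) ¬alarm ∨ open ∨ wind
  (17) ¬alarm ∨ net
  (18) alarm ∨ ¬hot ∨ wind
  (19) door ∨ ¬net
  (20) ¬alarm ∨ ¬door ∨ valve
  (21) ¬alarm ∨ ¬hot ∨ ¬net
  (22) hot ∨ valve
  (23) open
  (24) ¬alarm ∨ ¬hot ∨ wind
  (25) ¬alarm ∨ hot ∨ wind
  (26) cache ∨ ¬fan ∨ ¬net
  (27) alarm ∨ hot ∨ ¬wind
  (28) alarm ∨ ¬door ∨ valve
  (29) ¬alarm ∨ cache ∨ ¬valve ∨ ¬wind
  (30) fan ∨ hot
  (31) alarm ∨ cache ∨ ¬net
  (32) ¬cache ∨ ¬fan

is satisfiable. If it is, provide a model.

Unsatisfiable — no assignment works.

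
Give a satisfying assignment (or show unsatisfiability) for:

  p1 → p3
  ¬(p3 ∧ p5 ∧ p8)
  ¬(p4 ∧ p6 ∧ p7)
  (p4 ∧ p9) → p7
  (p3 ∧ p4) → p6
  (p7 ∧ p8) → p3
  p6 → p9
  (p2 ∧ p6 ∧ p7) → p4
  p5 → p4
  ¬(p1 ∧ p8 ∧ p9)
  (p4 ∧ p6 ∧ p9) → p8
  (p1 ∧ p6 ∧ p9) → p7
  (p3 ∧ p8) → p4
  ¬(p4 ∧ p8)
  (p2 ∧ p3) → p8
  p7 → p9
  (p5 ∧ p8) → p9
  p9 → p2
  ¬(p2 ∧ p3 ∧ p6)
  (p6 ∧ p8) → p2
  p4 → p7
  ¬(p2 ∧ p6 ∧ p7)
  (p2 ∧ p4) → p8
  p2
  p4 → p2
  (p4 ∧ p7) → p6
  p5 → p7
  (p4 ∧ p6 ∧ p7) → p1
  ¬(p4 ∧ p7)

Unit clause (p2) forces p2 = True.
Set p1 = False.
Set p3 = False.
Try p4 = True:
  (¬p2 ∨ ¬p4 ∨ p8) forces p8 = True.
  clause (¬p4 ∨ ¬p8) is falsified — backtrack.
So p4 = False.
  then (p4 ∨ ¬p5) forces p5 = False.
Set p6 = False.
Set p7 = False.
Set p8 = True.
Set p9 = True.
All clauses satisfied.

p1: False, p2: True, p3: False, p4: False, p5: False, p6: False, p7: False, p8: True, p9: True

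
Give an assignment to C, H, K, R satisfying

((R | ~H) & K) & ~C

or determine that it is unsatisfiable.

C = False, H = True, K = True, R = True

  (R | ~H) & K = True
    R | ~H = True
      ~H = False
  ~C = True
Both conjuncts True, so the formula holds.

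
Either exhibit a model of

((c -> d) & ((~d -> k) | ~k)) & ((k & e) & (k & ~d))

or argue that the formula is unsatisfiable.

c = False, e = True, d = False, k = True

  (c -> d) & ((~d -> k) | ~k) = True
    c -> d = True
    (~d -> k) | ~k = True
      ~d -> k = True
        ~d = True
      ~k = False
  (k & e) & (k & ~d) = True
    k & e = True
    k & ~d = True
      ~d = True
Both conjuncts True, so the formula holds.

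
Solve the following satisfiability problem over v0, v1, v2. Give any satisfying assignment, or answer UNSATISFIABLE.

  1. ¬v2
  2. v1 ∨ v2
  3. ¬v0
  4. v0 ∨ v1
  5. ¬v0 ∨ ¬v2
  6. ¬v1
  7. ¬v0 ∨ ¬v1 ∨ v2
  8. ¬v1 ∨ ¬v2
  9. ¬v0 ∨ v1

Case v1 = True:
  Clause (¬v1) is falsified — contradiction.
Case v1 = False:
  (¬v2) forces v2 = False.
  Clause (v1 ∨ v2) is falsified — contradiction.
Both cases fail, so the formula is unsatisfiable.

No satisfying assignment exists.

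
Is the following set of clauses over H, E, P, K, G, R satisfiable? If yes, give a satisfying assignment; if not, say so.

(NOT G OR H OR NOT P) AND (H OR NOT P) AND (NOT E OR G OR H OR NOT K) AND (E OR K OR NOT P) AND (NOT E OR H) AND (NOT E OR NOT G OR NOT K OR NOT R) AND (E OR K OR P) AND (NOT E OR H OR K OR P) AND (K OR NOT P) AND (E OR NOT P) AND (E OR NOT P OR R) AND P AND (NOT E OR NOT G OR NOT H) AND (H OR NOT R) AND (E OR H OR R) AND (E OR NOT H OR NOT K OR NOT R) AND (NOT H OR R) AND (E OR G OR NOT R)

H=T; E=T; P=T; K=T; G=F; R=T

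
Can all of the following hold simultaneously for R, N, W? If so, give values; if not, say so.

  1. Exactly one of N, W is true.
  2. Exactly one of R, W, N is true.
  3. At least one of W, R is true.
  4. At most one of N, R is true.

R = False, N = False, W = True

  (1) {N, W}: 1 true — exactly one ✓
  (2) {R, W, N}: 1 true — exactly one ✓
  (3) {W, R}: 1 true — at least one ✓
  (4) {N, R}: 0 true — at most one ✓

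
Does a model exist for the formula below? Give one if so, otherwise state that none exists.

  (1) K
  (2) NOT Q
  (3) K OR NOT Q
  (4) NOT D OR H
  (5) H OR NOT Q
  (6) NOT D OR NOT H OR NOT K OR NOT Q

Unit clause (K) forces K = True.
Unit clause (NOT Q) forces Q = False.
Set D = True.
  then (NOT D OR H) forces H = True.
Check each clause:
  (K): K holds.
  (NOT Q): NOT Q holds.
  (K OR NOT Q): K holds.
  (NOT D OR H): H holds.
  (H OR NOT Q): H holds.
  (NOT D OR NOT H OR NOT K OR NOT Q): NOT Q holds.
All clauses satisfied.

D: True, K: True, H: True, Q: False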